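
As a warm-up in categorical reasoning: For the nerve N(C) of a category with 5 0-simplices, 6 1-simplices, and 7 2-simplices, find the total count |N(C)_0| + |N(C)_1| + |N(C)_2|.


The 2-skeleton of the nerve N(C) consists of simplices in dimensions 0, 1, 2:
  |N(C)_0| = 5 (objects)
  |N(C)_1| = 6 (morphisms)
  |N(C)_2| = 7 (composable pairs)
Total = 5 + 6 + 7 = 18

18


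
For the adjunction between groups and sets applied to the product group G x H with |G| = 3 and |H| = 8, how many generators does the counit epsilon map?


The counit epsilon_K: F(U(K)) -> K of the Free-Forgetful adjunction
maps |K| generators of F(U(K)) into K. For K = G x H (the product group),
|G x H| = |G| * |H|.
Total generators mapped = 3 * 8 = 24.

24


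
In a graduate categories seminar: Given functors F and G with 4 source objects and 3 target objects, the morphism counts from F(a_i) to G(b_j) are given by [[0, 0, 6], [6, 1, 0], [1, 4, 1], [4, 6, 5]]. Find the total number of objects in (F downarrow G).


Objects of (F downarrow G) are triples (a, b, h: F(a)->G(b)).
The count equals the sum of all entries in the hom-matrix.
sum(row 0) = 6
sum(row 1) = 7
sum(row 2) = 6
sum(row 3) = 15
Grand total = 34

34


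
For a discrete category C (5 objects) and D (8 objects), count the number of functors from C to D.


A functor from a discrete category C to D is determined by
where each object maps. Each of the 5 objects of C can map
to any of the 8 objects of D independently.
Number of functors = 8^5 = 32768

32768


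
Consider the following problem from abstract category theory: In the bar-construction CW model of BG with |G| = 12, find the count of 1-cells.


In the bar-construction CW model of BG, the n-cells are indexed by
n-tuples [g_1|...|g_n] of non-identity elements of G (degenerate
simplices with some g_i = e do not contribute cells), so there are
(|G| - 1)^n n-cells.
For dim = 1 with |G| = 12:
cells = (12 - 1)^1 = 11^1 = 11

11


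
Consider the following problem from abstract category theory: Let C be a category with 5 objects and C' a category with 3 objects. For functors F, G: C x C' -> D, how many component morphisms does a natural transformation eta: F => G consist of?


A natural transformation eta: F => G assigns one component morphism per
object of the domain category.
The domain is the product category C x C', so
|Ob(C x C')| = |Ob(C)| * |Ob(C')| = 5 * 3 = 15.
Therefore eta has 15 component morphisms.

15


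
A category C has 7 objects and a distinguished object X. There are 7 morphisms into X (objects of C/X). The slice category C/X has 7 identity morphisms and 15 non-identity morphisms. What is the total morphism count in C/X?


In the slice category C/X, objects are morphisms to X.
Identity morphisms: 7 (one per object of C/X).
Non-identity morphisms: 15.
Total = 7 + 15 = 22

22


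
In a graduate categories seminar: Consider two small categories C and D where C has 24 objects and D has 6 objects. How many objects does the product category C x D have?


The product category C x D has objects that are pairs (c, d).
Number of pairs = |Ob(C)| * |Ob(D)| = 24 * 6 = 144

144


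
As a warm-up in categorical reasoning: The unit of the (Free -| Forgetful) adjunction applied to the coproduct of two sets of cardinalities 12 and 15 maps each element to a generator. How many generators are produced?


The unit eta_X: X -> U(F(X)) of the Free-Forgetful adjunction
maps each element of X to a generator of F(X). For X = S + T (disjoint
union in Set), |S + T| = |S| + |T|.
Total mappings = 12 + 15 = 27.

27


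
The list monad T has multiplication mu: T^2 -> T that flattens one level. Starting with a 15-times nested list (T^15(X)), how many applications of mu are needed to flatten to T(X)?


Each application of mu: T^2 -> T removes one layer of nesting.
Starting at depth 15 (i.e., T^15(X)), we need to reach T(X).
Number of mu applications = 15 - 1 = 14

14


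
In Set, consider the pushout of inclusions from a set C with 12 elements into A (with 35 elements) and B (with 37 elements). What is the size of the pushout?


The pushout A +_C B identifies the images of C in A and B.
|A +_C B| = |A| + |B| - |C| (for injections).
= 35 + 37 - 12 = 60

60


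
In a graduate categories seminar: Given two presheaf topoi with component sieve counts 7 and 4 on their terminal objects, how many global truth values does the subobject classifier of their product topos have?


In a product of presheaf topoi E_1 x E_2, the subobject classifier
is Omega = Omega_1 x Omega_2 (componentwise), so
|Omega(top)| = |Omega_1(top_1)| * |Omega_2(top_2)|.
= 7 * 4 = 28.

28


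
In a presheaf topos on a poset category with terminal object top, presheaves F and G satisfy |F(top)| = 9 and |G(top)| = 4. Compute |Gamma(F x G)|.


Global sections of a presheaf on a poset with terminal top satisfy
Gamma(H) ~ H(top). Presheaves admit pointwise products, so
(F x G)(top) = F(top) x G(top) (Cartesian product).
|Gamma(F x G)| = |F(top)| * |G(top)| = 9 * 4 = 36.

36


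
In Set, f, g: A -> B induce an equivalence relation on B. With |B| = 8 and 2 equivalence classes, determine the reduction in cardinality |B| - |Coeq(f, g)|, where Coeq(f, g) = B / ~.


The coequalizer Coeq(f, g) = B / ~ has one element per equivalence class.
|B| = 8, |Coeq(f, g)| = 2.
|B| - |Coeq(f, g)| = 8 - 2 = 6.

6


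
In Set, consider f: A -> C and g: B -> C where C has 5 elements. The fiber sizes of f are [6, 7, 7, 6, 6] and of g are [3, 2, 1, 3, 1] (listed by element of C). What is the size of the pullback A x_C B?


The pullback A x_C B consists of pairs (a, b) with f(a) = g(b).
For each element c in C, the fiber product has |f^-1(c)| * |g^-1(c)| elements.
Summing over C: 6 * 3 + 7 * 2 + 7 * 1 + 6 * 3 + 6 * 1
= 18 + 14 + 7 + 18 + 6 = 63

63


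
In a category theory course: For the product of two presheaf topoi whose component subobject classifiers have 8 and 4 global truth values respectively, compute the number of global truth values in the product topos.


In a product of presheaf topoi E_1 x E_2, the subobject classifier
is Omega = Omega_1 x Omega_2 (componentwise), so
|Omega(top)| = |Omega_1(top_1)| * |Omega_2(top_2)|.
= 8 * 4 = 32.

32


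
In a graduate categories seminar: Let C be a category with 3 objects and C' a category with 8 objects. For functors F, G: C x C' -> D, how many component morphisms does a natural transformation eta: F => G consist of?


A natural transformation eta: F => G assigns one component morphism per
object of the domain category.
The domain is the product category C x C', so
|Ob(C x C')| = |Ob(C)| * |Ob(C')| = 3 * 8 = 24.
Therefore eta has 24 component morphisms.

24


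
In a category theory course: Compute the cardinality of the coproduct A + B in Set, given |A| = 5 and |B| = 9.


In Set, the coproduct A + B is the disjoint union.
|A + B| = |A| + |B| = 5 + 9 = 14

14


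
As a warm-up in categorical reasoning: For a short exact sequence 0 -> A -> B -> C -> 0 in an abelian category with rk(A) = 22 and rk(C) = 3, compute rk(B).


For a short exact sequence 0 -> A -> B -> C -> 0,
rank is additive: rank(B) = rank(A) + rank(C).
rank(B) = 22 + 3 = 25

25


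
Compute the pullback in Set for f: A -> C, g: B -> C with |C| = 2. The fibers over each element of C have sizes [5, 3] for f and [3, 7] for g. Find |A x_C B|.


The pullback A x_C B consists of pairs (a, b) with f(a) = g(b).
For each element c in C, the fiber product has |f^-1(c)| * |g^-1(c)| elements.
Summing over C: 5 * 3 + 3 * 7
= 15 + 21 = 36

36


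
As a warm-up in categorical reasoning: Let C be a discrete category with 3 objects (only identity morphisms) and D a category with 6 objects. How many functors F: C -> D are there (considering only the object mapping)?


A functor from a discrete category C to D is determined by
where each object maps. Each of the 3 objects of C can map
to any of the 6 objects of D independently.
Number of functors = 6^3 = 216

216


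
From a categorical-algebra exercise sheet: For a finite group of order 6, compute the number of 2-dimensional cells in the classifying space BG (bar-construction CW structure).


In the bar-construction CW model of BG, the n-cells are indexed by
n-tuples [g_1|...|g_n] of non-identity elements of G (degenerate
simplices with some g_i = e do not contribute cells), so there are
(|G| - 1)^n n-cells.
For dim = 2 with |G| = 6:
cells = (6 - 1)^2 = 5^2 = 25

25


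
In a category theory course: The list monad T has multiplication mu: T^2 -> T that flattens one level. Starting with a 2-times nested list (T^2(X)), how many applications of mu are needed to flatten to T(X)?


Each application of mu: T^2 -> T removes one layer of nesting.
Starting at depth 2 (i.e., T^2(X)), we need to reach T(X).
Number of mu applications = 2 - 1 = 1

1


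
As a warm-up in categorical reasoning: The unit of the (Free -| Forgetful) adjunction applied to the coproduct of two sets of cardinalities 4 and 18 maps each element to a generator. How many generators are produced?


The unit eta_X: X -> U(F(X)) of the Free-Forgetful adjunction
maps each element of X to a generator of F(X). For X = S + T (disjoint
union in Set), |S + T| = |S| + |T|.
Total mappings = 4 + 18 = 22.

22


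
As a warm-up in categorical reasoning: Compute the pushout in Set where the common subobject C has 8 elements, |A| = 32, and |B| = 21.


The pushout A +_C B identifies the images of C in A and B.
|A +_C B| = |A| + |B| - |C| (for injections).
= 32 + 21 - 8 = 45

45


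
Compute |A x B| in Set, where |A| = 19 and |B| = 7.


In Set, the product A x B is the Cartesian product.
By the universal property, |A x B| = |A| * |B|.
|A x B| = 19 * 7 = 133

133


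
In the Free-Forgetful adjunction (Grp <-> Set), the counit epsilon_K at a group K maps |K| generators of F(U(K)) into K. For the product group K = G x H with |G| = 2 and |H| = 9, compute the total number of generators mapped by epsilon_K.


The counit epsilon_K: F(U(K)) -> K of the Free-Forgetful adjunction
maps |K| generators of F(U(K)) into K. For K = G x H (the product group),
|G x H| = |G| * |H|.
Total generators mapped = 2 * 9 = 18.

18


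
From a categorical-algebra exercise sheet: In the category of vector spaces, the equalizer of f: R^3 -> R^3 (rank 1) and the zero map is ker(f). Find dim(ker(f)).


The equalizer of f and the zero map is ker(f).
By the rank-nullity theorem: dim(ker(f)) = dim(domain) - rank(f).
dim(ker(f)) = 3 - 1 = 2

2


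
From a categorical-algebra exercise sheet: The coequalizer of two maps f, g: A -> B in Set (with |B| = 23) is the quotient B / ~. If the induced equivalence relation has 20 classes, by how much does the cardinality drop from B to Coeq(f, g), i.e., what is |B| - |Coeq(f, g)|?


The coequalizer Coeq(f, g) = B / ~ has one element per equivalence class.
|B| = 23, |Coeq(f, g)| = 20.
|B| - |Coeq(f, g)| = 23 - 20 = 3.

3


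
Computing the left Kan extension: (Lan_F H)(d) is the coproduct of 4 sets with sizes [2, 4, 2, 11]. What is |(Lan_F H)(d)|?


Pointwise, the left Kan extension (Lan_F H)(d) is the colimit, indexed
by the comma category (F downarrow d), of H composed with the
projection (F downarrow d) -> C. Here that colimit is given
as a coproduct (disjoint union) of sets, so its cardinality is the
sum of the sizes of the summands.
Coproduct of sets with sizes: 2 + 4 + 2 + 11
= 19

19


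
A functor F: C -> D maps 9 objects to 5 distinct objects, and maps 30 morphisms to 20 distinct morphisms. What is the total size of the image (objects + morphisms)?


The image of F consists of distinct objects and distinct morphisms.
|Im(F)| on objects = 5
|Im(F)| on morphisms = 20
Total image cardinality = 5 + 20 = 25

25


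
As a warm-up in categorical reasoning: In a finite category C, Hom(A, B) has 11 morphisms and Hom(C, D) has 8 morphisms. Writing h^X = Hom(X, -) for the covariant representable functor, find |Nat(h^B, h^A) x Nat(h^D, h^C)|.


By the Yoneda lemma, Nat(h^B, h^A) is isomorphic to Hom(A, B),
so |Nat(h^B, h^A)| = |Hom(A, B)| and |Nat(h^D, h^C)| = |Hom(C, D)|.
|Hom(A, B)| = 11, |Hom(C, D)| = 8.
|Nat(h^B, h^A) x Nat(h^D, h^C)| = 11 * 8 = 88

88


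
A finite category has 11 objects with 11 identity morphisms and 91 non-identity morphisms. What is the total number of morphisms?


Each object has an identity morphism, giving 11 identities.
Adding the 91 non-identity morphisms:
Total = 11 + 91 = 102

102


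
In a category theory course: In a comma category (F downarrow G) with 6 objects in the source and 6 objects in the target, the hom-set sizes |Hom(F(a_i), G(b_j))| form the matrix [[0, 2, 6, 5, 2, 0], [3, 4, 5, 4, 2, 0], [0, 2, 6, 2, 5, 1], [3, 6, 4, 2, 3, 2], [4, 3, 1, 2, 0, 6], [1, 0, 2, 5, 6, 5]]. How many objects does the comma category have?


Objects of (F downarrow G) are triples (a, b, h: F(a)->G(b)).
The count equals the sum of all entries in the hom-matrix.
sum(row 0) = 15
sum(row 1) = 18
sum(row 2) = 16
sum(row 3) = 20
sum(row 4) = 16
sum(row 5) = 19
Grand total = 104

104


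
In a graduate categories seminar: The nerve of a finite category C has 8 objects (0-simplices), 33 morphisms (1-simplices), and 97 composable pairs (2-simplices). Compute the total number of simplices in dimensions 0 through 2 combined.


The 2-skeleton of the nerve N(C) consists of simplices in dimensions 0, 1, 2:
  |N(C)_0| = 8 (objects)
  |N(C)_1| = 33 (morphisms)
  |N(C)_2| = 97 (composable pairs)
Total = 8 + 33 + 97 = 138

138


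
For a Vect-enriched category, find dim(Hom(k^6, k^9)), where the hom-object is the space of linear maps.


In Vect-enriched categories, Hom(k^n, k^m) is the space of m x n matrices.
dim(Hom(k^6, k^9)) = 9 * 6 = 54

54


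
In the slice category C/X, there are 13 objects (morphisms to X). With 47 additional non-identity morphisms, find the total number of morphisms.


In the slice category C/X, objects are morphisms to X.
Identity morphisms: 13 (one per object of C/X).
Non-identity morphisms: 47.
Total = 13 + 47 = 60

60


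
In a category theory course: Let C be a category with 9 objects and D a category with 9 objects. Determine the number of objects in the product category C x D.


The product category C x D has objects that are pairs (c, d).
Number of pairs = |Ob(C)| * |Ob(D)| = 9 * 9 = 81

81


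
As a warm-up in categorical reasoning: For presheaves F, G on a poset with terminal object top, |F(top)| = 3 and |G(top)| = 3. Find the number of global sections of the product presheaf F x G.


Global sections of a presheaf on a poset with terminal top satisfy
Gamma(H) ~ H(top). Presheaves admit pointwise products, so
(F x G)(top) = F(top) x G(top) (Cartesian product).
|Gamma(F x G)| = |F(top)| * |G(top)| = 3 * 3 = 9.

9


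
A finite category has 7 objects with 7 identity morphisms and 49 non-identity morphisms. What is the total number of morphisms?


Each object has an identity morphism, giving 7 identities.
Adding the 49 non-identity morphisms:
Total = 7 + 49 = 56

56


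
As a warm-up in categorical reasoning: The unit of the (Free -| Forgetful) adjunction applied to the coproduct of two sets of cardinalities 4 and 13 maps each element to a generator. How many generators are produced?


The unit eta_X: X -> U(F(X)) of the Free-Forgetful adjunction
maps each element of X to a generator of F(X). For X = S + T (disjoint
union in Set), |S + T| = |S| + |T|.
Total mappings = 4 + 13 = 17.

17


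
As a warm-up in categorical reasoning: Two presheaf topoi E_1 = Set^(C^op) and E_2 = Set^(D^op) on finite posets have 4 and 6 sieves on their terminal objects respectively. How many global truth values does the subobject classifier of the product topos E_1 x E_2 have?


In a product of presheaf topoi E_1 x E_2, the subobject classifier
is Omega = Omega_1 x Omega_2 (componentwise), so
|Omega(top)| = |Omega_1(top_1)| * |Omega_2(top_2)|.
= 4 * 6 = 24.

24


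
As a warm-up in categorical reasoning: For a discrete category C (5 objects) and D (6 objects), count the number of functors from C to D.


A functor from a discrete category C to D is determined by
where each object maps. Each of the 5 objects of C can map
to any of the 6 objects of D independently.
Number of functors = 6^5 = 7776

7776


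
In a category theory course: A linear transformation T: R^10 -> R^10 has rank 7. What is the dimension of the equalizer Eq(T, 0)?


The equalizer of f and the zero map is ker(f).
By the rank-nullity theorem: dim(ker(f)) = dim(domain) - rank(f).
dim(ker(f)) = 10 - 7 = 3

3


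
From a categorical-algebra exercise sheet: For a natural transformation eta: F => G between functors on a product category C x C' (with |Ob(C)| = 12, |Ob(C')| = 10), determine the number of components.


A natural transformation eta: F => G assigns one component morphism per
object of the domain category.
The domain is the product category C x C', so
|Ob(C x C')| = |Ob(C)| * |Ob(C')| = 12 * 10 = 120.
Therefore eta has 120 component morphisms.

120


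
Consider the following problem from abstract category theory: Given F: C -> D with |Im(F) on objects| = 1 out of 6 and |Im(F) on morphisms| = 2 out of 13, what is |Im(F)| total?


The image of F consists of distinct objects and distinct morphisms.
|Im(F)| on objects = 1
|Im(F)| on morphisms = 2
Total image cardinality = 1 + 2 = 3

3


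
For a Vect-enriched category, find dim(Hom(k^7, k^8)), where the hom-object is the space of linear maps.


In Vect-enriched categories, Hom(k^n, k^m) is the space of m x n matrices.
dim(Hom(k^7, k^8)) = 8 * 7 = 56

56


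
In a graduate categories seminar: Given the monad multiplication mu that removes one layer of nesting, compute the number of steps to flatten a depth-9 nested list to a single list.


Each application of mu: T^2 -> T removes one layer of nesting.
Starting at depth 9 (i.e., T^9(X)), we need to reach T(X).
Number of mu applications = 9 - 1 = 8

8


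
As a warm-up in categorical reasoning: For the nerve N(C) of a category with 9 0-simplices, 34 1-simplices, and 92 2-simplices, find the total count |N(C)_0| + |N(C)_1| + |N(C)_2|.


The 2-skeleton of the nerve N(C) consists of simplices in dimensions 0, 1, 2:
  |N(C)_0| = 9 (objects)
  |N(C)_1| = 34 (morphisms)
  |N(C)_2| = 92 (composable pairs)
Total = 9 + 34 + 92 = 135

135


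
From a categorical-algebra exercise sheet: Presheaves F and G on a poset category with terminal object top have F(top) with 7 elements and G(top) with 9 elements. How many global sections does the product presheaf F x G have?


Global sections of a presheaf on a poset with terminal top satisfy
Gamma(H) ~ H(top). Presheaves admit pointwise products, so
(F x G)(top) = F(top) x G(top) (Cartesian product).
|Gamma(F x G)| = |F(top)| * |G(top)| = 7 * 9 = 63.

63


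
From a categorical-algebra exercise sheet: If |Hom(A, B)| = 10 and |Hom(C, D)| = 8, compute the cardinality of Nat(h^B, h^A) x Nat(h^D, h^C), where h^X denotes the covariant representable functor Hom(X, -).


By the Yoneda lemma, Nat(h^B, h^A) is isomorphic to Hom(A, B),
so |Nat(h^B, h^A)| = |Hom(A, B)| and |Nat(h^D, h^C)| = |Hom(C, D)|.
|Hom(A, B)| = 10, |Hom(C, D)| = 8.
|Nat(h^B, h^A) x Nat(h^D, h^C)| = 10 * 8 = 80

80


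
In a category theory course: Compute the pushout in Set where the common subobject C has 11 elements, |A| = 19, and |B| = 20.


The pushout A +_C B identifies the images of C in A and B.
|A +_C B| = |A| + |B| - |C| (for injections).
= 19 + 20 - 11 = 28

28


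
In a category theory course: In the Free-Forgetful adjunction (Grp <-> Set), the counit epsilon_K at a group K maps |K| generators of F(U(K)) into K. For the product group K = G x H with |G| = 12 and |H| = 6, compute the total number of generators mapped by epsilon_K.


The counit epsilon_K: F(U(K)) -> K of the Free-Forgetful adjunction
maps |K| generators of F(U(K)) into K. For K = G x H (the product group),
|G x H| = |G| * |H|.
Total generators mapped = 12 * 6 = 72.

72


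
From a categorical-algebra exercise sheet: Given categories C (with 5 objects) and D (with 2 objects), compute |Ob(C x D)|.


The product category C x D has objects that are pairs (c, d).
Number of pairs = |Ob(C)| * |Ob(D)| = 5 * 2 = 10

10


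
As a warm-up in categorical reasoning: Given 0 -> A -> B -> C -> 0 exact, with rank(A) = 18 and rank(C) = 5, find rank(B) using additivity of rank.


For a short exact sequence 0 -> A -> B -> C -> 0,
rank is additive: rank(B) = rank(A) + rank(C).
rank(B) = 18 + 5 = 23

23


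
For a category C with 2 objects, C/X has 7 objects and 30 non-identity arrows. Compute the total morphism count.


In the slice category C/X, objects are morphisms to X.
Identity morphisms: 7 (one per object of C/X).
Non-identity morphisms: 30.
Total = 7 + 30 = 37

37


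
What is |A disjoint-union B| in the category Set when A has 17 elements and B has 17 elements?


In Set, the coproduct A + B is the disjoint union.
|A + B| = |A| + |B| = 17 + 17 = 34

34


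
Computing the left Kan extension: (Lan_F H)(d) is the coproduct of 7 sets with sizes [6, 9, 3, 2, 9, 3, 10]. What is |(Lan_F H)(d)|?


Pointwise, the left Kan extension (Lan_F H)(d) is the colimit, indexed
by the comma category (F downarrow d), of H composed with the
projection (F downarrow d) -> C. Here that colimit is given
as a coproduct (disjoint union) of sets, so its cardinality is the
sum of the sizes of the summands.
Coproduct of sets with sizes: 6 + 9 + 3 + 2 + 9 + 3 + 10
= 42

42


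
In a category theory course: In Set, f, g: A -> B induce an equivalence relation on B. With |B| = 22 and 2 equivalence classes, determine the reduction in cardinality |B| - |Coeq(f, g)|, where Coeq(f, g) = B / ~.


The coequalizer Coeq(f, g) = B / ~ has one element per equivalence class.
|B| = 22, |Coeq(f, g)| = 2.
|B| - |Coeq(f, g)| = 22 - 2 = 20.

20


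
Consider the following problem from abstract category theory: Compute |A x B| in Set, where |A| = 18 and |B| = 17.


In Set, the product A x B is the Cartesian product.
By the universal property, |A x B| = |A| * |B|.
|A x B| = 18 * 17 = 306

306


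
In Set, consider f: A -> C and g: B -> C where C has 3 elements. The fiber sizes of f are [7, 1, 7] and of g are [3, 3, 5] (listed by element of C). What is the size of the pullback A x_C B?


The pullback A x_C B consists of pairs (a, b) with f(a) = g(b).
For each element c in C, the fiber product has |f^-1(c)| * |g^-1(c)| elements.
Summing over C: 7 * 3 + 1 * 3 + 7 * 5
= 21 + 3 + 35 = 59

59


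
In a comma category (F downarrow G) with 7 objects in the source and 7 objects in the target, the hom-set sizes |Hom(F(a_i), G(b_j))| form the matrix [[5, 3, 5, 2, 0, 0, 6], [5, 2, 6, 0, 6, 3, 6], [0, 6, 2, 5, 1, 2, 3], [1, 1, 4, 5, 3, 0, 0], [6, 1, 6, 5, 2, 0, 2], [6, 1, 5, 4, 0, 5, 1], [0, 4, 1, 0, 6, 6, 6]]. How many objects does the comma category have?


Objects of (F downarrow G) are triples (a, b, h: F(a)->G(b)).
The count equals the sum of all entries in the hom-matrix.
sum(row 0) = 21
sum(row 1) = 28
sum(row 2) = 19
sum(row 3) = 14
sum(row 4) = 22
sum(row 5) = 22
sum(row 6) = 23
Grand total = 149

149


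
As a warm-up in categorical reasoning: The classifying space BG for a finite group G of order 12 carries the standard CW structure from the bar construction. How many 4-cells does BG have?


In the bar-construction CW model of BG, the n-cells are indexed by
n-tuples [g_1|...|g_n] of non-identity elements of G (degenerate
simplices with some g_i = e do not contribute cells), so there are
(|G| - 1)^n n-cells.
For dim = 4 with |G| = 12:
cells = (12 - 1)^4 = 11^4 = 14641

14641


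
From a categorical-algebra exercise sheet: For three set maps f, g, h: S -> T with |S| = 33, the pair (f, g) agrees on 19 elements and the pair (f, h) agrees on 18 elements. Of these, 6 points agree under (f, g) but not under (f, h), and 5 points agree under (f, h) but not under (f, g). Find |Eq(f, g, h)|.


Eq(f, g, h) is the triple-agreement set: points in S where all three
maps take the same value. Using inclusion-exclusion on the pairwise data:
Pair (f, g) agrees on 19 points; pair (f, h) on 18 points.
Points agreeing under (f, g) but not (f, h) = 6; under (f, h) but not (f, g) = 5.
Triple-agreement = agreement-in-(f, g) minus points that agree under (f, g) but not (f, h):
|Eq(f, g, h)| = 19 - 6 = 13
(cross-check via (f, h): 18 - 5 = 13.)

13


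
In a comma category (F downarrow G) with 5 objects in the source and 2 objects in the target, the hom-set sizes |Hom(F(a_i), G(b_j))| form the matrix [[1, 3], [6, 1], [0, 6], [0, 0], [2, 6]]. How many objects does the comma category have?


Objects of (F downarrow G) are triples (a, b, h: F(a)->G(b)).
The count equals the sum of all entries in the hom-matrix.
sum(row 0) = 4
sum(row 1) = 7
sum(row 2) = 6
sum(row 3) = 0
sum(row 4) = 8
Grand total = 25

25


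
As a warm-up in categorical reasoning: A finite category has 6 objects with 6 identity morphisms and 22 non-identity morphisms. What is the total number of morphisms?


Each object has an identity morphism, giving 6 identities.
Adding the 22 non-identity morphisms:
Total = 6 + 22 = 28

28


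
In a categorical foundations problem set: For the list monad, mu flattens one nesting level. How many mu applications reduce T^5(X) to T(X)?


Each application of mu: T^2 -> T removes one layer of nesting.
Starting at depth 5 (i.e., T^5(X)), we need to reach T(X).
Number of mu applications = 5 - 1 = 4

4


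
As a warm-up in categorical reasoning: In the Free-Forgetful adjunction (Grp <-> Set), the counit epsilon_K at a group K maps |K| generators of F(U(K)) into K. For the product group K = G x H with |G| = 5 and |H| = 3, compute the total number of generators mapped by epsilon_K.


The counit epsilon_K: F(U(K)) -> K of the Free-Forgetful adjunction
maps |K| generators of F(U(K)) into K. For K = G x H (the product group),
|G x H| = |G| * |H|.
Total generators mapped = 5 * 3 = 15.

15


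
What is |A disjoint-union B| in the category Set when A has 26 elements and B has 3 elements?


In Set, the coproduct A + B is the disjoint union.
|A + B| = |A| + |B| = 26 + 3 = 29

29


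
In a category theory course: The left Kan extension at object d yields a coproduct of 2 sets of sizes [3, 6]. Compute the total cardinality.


Pointwise, the left Kan extension (Lan_F H)(d) is the colimit, indexed
by the comma category (F downarrow d), of H composed with the
projection (F downarrow d) -> C. Here that colimit is given
as a coproduct (disjoint union) of sets, so its cardinality is the
sum of the sizes of the summands.
Coproduct of sets with sizes: 3 + 6
= 9

9


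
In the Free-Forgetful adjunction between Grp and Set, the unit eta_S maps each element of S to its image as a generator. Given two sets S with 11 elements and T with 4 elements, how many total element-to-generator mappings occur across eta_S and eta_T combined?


The unit eta_X: X -> U(F(X)) of the Free-Forgetful adjunction
maps each element of X to a generator of F(X). For X = S + T (disjoint
union in Set), |S + T| = |S| + |T|.
Total mappings = 11 + 4 = 15.

15


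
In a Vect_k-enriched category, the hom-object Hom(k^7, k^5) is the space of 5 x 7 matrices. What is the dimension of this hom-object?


In Vect-enriched categories, Hom(k^n, k^m) is the space of m x n matrices.
dim(Hom(k^7, k^5)) = 5 * 7 = 35

35


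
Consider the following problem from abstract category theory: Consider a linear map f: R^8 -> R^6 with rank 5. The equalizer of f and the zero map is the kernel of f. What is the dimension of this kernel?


The equalizer of f and the zero map is ker(f).
By the rank-nullity theorem: dim(ker(f)) = dim(domain) - rank(f).
dim(ker(f)) = 8 - 5 = 3

3


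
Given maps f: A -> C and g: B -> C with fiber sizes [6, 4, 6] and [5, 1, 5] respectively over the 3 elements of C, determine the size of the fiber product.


The pullback A x_C B consists of pairs (a, b) with f(a) = g(b).
For each element c in C, the fiber product has |f^-1(c)| * |g^-1(c)| elements.
Summing over C: 6 * 5 + 4 * 1 + 6 * 5
= 30 + 4 + 30 = 64

64


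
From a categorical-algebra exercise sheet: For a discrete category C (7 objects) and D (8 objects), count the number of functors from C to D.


A functor from a discrete category C to D is determined by
where each object maps. Each of the 7 objects of C can map
to any of the 8 objects of D independently.
Number of functors = 8^7 = 2097152

2097152


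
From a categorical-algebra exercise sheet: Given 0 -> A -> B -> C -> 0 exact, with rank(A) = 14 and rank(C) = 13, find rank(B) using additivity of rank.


For a short exact sequence 0 -> A -> B -> C -> 0,
rank is additive: rank(B) = rank(A) + rank(C).
rank(B) = 14 + 13 = 27

27


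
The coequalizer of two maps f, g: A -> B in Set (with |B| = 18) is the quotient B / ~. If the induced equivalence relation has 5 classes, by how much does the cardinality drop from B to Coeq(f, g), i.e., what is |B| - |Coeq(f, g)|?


The coequalizer Coeq(f, g) = B / ~ has one element per equivalence class.
|B| = 18, |Coeq(f, g)| = 5.
|B| - |Coeq(f, g)| = 18 - 5 = 13.

13


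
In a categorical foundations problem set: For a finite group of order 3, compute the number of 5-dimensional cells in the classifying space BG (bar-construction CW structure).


In the bar-construction CW model of BG, the n-cells are indexed by
n-tuples [g_1|...|g_n] of non-identity elements of G (degenerate
simplices with some g_i = e do not contribute cells), so there are
(|G| - 1)^n n-cells.
For dim = 5 with |G| = 3:
cells = (3 - 1)^5 = 2^5 = 32

32


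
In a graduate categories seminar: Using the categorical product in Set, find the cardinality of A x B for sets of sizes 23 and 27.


In Set, the product A x B is the Cartesian product.
By the universal property, |A x B| = |A| * |B|.
|A x B| = 23 * 27 = 621

621


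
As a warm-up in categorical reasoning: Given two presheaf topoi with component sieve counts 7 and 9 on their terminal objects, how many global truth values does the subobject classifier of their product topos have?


In a product of presheaf topoi E_1 x E_2, the subobject classifier
is Omega = Omega_1 x Omega_2 (componentwise), so
|Omega(top)| = |Omega_1(top_1)| * |Omega_2(top_2)|.
= 7 * 9 = 63.

63


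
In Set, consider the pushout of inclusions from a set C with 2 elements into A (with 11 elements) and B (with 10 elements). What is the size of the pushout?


The pushout A +_C B identifies the images of C in A and B.
|A +_C B| = |A| + |B| - |C| (for injections).
= 11 + 10 - 2 = 19

19


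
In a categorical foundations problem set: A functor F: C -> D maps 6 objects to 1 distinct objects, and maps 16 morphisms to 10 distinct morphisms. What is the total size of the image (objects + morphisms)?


The image of F consists of distinct objects and distinct morphisms.
|Im(F)| on objects = 1
|Im(F)| on morphisms = 10
Total image cardinality = 1 + 10 = 11

11


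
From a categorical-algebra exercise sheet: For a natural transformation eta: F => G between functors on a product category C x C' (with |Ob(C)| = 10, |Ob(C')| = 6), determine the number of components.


A natural transformation eta: F => G assigns one component morphism per
object of the domain category.
The domain is the product category C x C', so
|Ob(C x C')| = |Ob(C)| * |Ob(C')| = 10 * 6 = 60.
Therefore eta has 60 component morphisms.

60


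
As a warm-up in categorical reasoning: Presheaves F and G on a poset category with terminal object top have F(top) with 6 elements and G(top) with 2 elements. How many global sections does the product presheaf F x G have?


Global sections of a presheaf on a poset with terminal top satisfy
Gamma(H) ~ H(top). Presheaves admit pointwise products, so
(F x G)(top) = F(top) x G(top) (Cartesian product).
|Gamma(F x G)| = |F(top)| * |G(top)| = 6 * 2 = 12.

12


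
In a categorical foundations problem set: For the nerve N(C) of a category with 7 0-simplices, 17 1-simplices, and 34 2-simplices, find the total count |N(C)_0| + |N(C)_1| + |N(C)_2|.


The 2-skeleton of the nerve N(C) consists of simplices in dimensions 0, 1, 2:
  |N(C)_0| = 7 (objects)
  |N(C)_1| = 17 (morphisms)
  |N(C)_2| = 34 (composable pairs)
Total = 7 + 17 + 34 = 58

58


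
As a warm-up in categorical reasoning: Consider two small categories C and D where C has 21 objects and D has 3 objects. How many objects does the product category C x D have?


The product category C x D has objects that are pairs (c, d).
Number of pairs = |Ob(C)| * |Ob(D)| = 21 * 3 = 63

63


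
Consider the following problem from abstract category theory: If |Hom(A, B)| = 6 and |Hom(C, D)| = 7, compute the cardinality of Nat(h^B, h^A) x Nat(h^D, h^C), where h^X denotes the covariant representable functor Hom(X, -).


By the Yoneda lemma, Nat(h^B, h^A) is isomorphic to Hom(A, B),
so |Nat(h^B, h^A)| = |Hom(A, B)| and |Nat(h^D, h^C)| = |Hom(C, D)|.
|Hom(A, B)| = 6, |Hom(C, D)| = 7.
|Nat(h^B, h^A) x Nat(h^D, h^C)| = 6 * 7 = 42

42


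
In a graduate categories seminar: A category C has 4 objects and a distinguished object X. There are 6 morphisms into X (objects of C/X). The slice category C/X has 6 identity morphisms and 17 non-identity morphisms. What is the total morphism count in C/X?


In the slice category C/X, objects are morphisms to X.
Identity morphisms: 6 (one per object of C/X).
Non-identity morphisms: 17.
Total = 6 + 17 = 23

23


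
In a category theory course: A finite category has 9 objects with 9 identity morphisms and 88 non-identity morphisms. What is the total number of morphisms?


Each object has an identity morphism, giving 9 identities.
Adding the 88 non-identity morphisms:
Total = 9 + 88 = 97

97


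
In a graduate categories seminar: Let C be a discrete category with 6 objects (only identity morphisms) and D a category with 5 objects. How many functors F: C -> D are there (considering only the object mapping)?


A functor from a discrete category C to D is determined by
where each object maps. Each of the 6 objects of C can map
to any of the 5 objects of D independently.
Number of functors = 5^6 = 15625

15625


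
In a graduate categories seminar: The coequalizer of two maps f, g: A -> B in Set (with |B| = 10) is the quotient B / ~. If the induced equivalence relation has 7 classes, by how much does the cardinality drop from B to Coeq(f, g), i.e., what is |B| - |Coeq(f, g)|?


The coequalizer Coeq(f, g) = B / ~ has one element per equivalence class.
|B| = 10, |Coeq(f, g)| = 7.
|B| - |Coeq(f, g)| = 10 - 7 = 3.

3


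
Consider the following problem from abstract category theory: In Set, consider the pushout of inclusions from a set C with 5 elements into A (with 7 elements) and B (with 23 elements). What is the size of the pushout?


The pushout A +_C B identifies the images of C in A and B.
|A +_C B| = |A| + |B| - |C| (for injections).
= 7 + 23 - 5 = 25

25


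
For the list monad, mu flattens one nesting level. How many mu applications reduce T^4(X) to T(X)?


Each application of mu: T^2 -> T removes one layer of nesting.
Starting at depth 4 (i.e., T^4(X)), we need to reach T(X).
Number of mu applications = 4 - 1 = 3

3


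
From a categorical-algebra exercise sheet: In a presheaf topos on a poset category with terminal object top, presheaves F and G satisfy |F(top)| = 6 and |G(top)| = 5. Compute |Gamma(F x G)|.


Global sections of a presheaf on a poset with terminal top satisfy
Gamma(H) ~ H(top). Presheaves admit pointwise products, so
(F x G)(top) = F(top) x G(top) (Cartesian product).
|Gamma(F x G)| = |F(top)| * |G(top)| = 6 * 5 = 30.

30


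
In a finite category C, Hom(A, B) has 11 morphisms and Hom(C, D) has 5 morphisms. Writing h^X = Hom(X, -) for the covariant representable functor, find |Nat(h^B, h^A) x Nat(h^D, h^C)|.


By the Yoneda lemma, Nat(h^B, h^A) is isomorphic to Hom(A, B),
so |Nat(h^B, h^A)| = |Hom(A, B)| and |Nat(h^D, h^C)| = |Hom(C, D)|.
|Hom(A, B)| = 11, |Hom(C, D)| = 5.
|Nat(h^B, h^A) x Nat(h^D, h^C)| = 11 * 5 = 55

55


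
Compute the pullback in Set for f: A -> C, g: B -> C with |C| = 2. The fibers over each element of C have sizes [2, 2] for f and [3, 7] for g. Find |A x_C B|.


The pullback A x_C B consists of pairs (a, b) with f(a) = g(b).
For each element c in C, the fiber product has |f^-1(c)| * |g^-1(c)| elements.
Summing over C: 2 * 3 + 2 * 7
= 6 + 14 = 20

20


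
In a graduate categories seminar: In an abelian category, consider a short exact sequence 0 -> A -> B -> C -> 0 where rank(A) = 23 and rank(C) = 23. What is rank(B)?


For a short exact sequence 0 -> A -> B -> C -> 0,
rank is additive: rank(B) = rank(A) + rank(C).
rank(B) = 23 + 23 = 46

46


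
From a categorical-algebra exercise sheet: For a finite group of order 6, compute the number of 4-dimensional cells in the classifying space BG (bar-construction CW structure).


In the bar-construction CW model of BG, the n-cells are indexed by
n-tuples [g_1|...|g_n] of non-identity elements of G (degenerate
simplices with some g_i = e do not contribute cells), so there are
(|G| - 1)^n n-cells.
For dim = 4 with |G| = 6:
cells = (6 - 1)^4 = 5^4 = 625

625


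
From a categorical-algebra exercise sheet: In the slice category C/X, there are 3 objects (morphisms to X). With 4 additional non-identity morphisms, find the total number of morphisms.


In the slice category C/X, objects are morphisms to X.
Identity morphisms: 3 (one per object of C/X).
Non-identity morphisms: 4.
Total = 3 + 4 = 7

7


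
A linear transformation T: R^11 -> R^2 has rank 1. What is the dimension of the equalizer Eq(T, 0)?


The equalizer of f and the zero map is ker(f).
By the rank-nullity theorem: dim(ker(f)) = dim(domain) - rank(f).
dim(ker(f)) = 11 - 1 = 10

10


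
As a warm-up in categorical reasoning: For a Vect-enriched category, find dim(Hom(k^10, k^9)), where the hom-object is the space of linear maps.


In Vect-enriched categories, Hom(k^n, k^m) is the space of m x n matrices.
dim(Hom(k^10, k^9)) = 9 * 10 = 90

90


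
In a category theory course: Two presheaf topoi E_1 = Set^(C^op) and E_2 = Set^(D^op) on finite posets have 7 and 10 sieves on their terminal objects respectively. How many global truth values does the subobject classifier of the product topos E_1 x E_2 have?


In a product of presheaf topoi E_1 x E_2, the subobject classifier
is Omega = Omega_1 x Omega_2 (componentwise), so
|Omega(top)| = |Omega_1(top_1)| * |Omega_2(top_2)|.
= 7 * 10 = 70.

70


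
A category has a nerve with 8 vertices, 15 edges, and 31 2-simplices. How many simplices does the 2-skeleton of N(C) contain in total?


The 2-skeleton of the nerve N(C) consists of simplices in dimensions 0, 1, 2:
  |N(C)_0| = 8 (objects)
  |N(C)_1| = 15 (morphisms)
  |N(C)_2| = 31 (composable pairs)
Total = 8 + 15 + 31 = 54

54


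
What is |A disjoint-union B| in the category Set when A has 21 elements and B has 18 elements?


In Set, the coproduct A + B is the disjoint union.
|A + B| = |A| + |B| = 21 + 18 = 39

39


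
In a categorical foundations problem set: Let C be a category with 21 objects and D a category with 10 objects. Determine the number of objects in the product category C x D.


The product category C x D has objects that are pairs (c, d).
Number of pairs = |Ob(C)| * |Ob(D)| = 21 * 10 = 210

210


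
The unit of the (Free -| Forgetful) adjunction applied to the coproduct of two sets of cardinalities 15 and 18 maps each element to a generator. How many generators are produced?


The unit eta_X: X -> U(F(X)) of the Free-Forgetful adjunction
maps each element of X to a generator of F(X). For X = S + T (disjoint
union in Set), |S + T| = |S| + |T|.
Total mappings = 15 + 18 = 33.

33


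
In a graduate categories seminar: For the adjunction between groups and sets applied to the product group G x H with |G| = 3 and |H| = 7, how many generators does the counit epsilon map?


The counit epsilon_K: F(U(K)) -> K of the Free-Forgetful adjunction
maps |K| generators of F(U(K)) into K. For K = G x H (the product group),
|G x H| = |G| * |H|.
Total generators mapped = 3 * 7 = 21.

21
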